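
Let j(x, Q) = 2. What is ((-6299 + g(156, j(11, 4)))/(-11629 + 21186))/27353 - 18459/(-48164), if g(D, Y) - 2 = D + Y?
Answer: 4825119892243/12590677477844 ≈ 0.38323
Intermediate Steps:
g(D, Y) = 2 + D + Y (g(D, Y) = 2 + (D + Y) = 2 + D + Y)
((-6299 + g(156, j(11, 4)))/(-11629 + 21186))/27353 - 18459/(-48164) = ((-6299 + (2 + 156 + 2))/(-11629 + 21186))/27353 - 18459/(-48164) = ((-6299 + 160)/9557)*(1/27353) - 18459*(-1/48164) = -6139*1/9557*(1/27353) + 18459/48164 = -6139/9557*1/27353 + 18459/48164 = -6139/261412621 + 18459/48164 = 4825119892243/12590677477844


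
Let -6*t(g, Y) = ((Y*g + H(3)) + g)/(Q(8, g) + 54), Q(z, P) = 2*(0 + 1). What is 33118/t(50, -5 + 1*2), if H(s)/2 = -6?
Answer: 99354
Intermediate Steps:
Q(z, P) = 2 (Q(z, P) = 2*1 = 2)
H(s) = -12 (H(s) = 2*(-6) = -12)
t(g, Y) = 1/28 - g/336 - Y*g/336 (t(g, Y) = -((Y*g - 12) + g)/(6*(2 + 54)) = -((-12 + Y*g) + g)/(6*56) = -(-12 + g + Y*g)/(6*56) = -(-3/14 + g/56 + Y*g/56)/6 = 1/28 - g/336 - Y*g/336)
33118/t(50, -5 + 1*2) = 33118/(1/28 - 1/336*50 - 1/336*(-5 + 1*2)*50) = 33118/(1/28 - 25/168 - 1/336*(-5 + 2)*50) = 33118/(1/28 - 25/168 - 1/336*(-3)*50) = 33118/(1/28 - 25/168 + 25/56) = 33118/(⅓) = 33118*3 = 99354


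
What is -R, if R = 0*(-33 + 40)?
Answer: 0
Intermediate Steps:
R = 0 (R = 0*7 = 0)
-R = -1*0 = 0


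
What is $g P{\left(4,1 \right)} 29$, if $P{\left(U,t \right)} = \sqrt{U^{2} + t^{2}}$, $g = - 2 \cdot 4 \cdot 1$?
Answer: $- 232 \sqrt{17} \approx -956.56$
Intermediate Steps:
$g = -8$ ($g = \left(-2\right) 4 = -8$)
$g P{\left(4,1 \right)} 29 = - 8 \sqrt{4^{2} + 1^{2}} \cdot 29 = - 8 \sqrt{16 + 1} \cdot 29 = - 8 \sqrt{17} \cdot 29 = - 232 \sqrt{17}$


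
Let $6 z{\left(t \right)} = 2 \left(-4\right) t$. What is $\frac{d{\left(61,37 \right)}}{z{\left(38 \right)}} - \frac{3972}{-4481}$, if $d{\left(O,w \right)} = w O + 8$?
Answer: $- \frac{29844651}{681112} \approx -43.818$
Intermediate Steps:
$d{\left(O,w \right)} = 8 + O w$ ($d{\left(O,w \right)} = O w + 8 = 8 + O w$)
$z{\left(t \right)} = - \frac{4 t}{3}$ ($z{\left(t \right)} = \frac{2 \left(-4\right) t}{6} = \frac{\left(-8\right) t}{6} = - \frac{4 t}{3}$)
$\frac{d{\left(61,37 \right)}}{z{\left(38 \right)}} - \frac{3972}{-4481} = \frac{8 + 61 \cdot 37}{\left(- \frac{4}{3}\right) 38} - \frac{3972}{-4481} = \frac{8 + 2257}{- \frac{152}{3}} - - \frac{3972}{4481} = 2265 \left(- \frac{3}{152}\right) + \frac{3972}{4481} = - \frac{6795}{152} + \frac{3972}{4481} = - \frac{29844651}{681112}$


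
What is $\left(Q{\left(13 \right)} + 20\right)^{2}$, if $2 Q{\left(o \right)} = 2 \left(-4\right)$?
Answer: $256$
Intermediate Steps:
$Q{\left(o \right)} = -4$ ($Q{\left(o \right)} = \frac{2 \left(-4\right)}{2} = \frac{1}{2} \left(-8\right) = -4$)
$\left(Q{\left(13 \right)} + 20\right)^{2} = \left(-4 + 20\right)^{2} = 16^{2} = 256$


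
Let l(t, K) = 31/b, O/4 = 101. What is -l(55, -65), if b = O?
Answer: -31/404 ≈ -0.076733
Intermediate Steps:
O = 404 (O = 4*101 = 404)
b = 404
l(t, K) = 31/404
-l(55, -65) = -1*31/404 = -31/404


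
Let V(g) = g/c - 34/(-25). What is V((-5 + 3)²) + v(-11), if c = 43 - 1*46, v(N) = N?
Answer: -823/75 ≈ -10.973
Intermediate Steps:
c = -3 (c = 43 - 46 = -3)
V(g) = 34/25 - g/3 (V(g) = g/(-3) - 34/(-25) = g*(-⅓) - 34*(-1/25) = -g/3 + 34/25 = 34/25 - g/3)
V((-5 + 3)²) + v(-11) = (34/25 - (-5 + 3)²/3) - 11 = (34/25 - ⅓*(-2)²) - 11 = (34/25 - ⅓*4) - 11 = (34/25 - 4/3) - 11 = 2/75 - 11 = -823/75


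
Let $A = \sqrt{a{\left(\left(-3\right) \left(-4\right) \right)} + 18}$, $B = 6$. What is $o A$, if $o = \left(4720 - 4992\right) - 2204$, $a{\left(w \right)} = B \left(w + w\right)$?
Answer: $- 22284 \sqrt{2} \approx -31514.0$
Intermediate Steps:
$a{\left(w \right)} = 12 w$ ($a{\left(w \right)} = 6 \left(w + w\right) = 6 \cdot 2 w = 12 w$)
$A = 9 \sqrt{2}$ ($A = \sqrt{12 \left(\left(-3\right) \left(-4\right)\right) + 18} = \sqrt{12 \cdot 12 + 18} = \sqrt{144 + 18} = \sqrt{162} = 9 \sqrt{2} \approx 12.728$)
$o = -2476$ ($o = -272 - 2204 = -2476$)
$o A = - 2476 \cdot 9 \sqrt{2} = - 22284 \sqrt{2}$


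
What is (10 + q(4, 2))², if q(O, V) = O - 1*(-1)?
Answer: 225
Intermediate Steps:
q(O, V) = 1 + O (q(O, V) = O + 1 = 1 + O)
(10 + q(4, 2))² = (10 + (1 + 4))² = (10 + 5)² = 15² = 225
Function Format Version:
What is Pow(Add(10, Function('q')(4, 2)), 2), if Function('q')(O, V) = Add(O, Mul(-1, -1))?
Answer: 225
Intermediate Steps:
Function('q')(O, V) = Add(1, O) (Function('q')(O, V) = Add(O, 1) = Add(1, O))
Pow(Add(10, Function('q')(4, 2)), 2) = Pow(Add(10, Add(1, 4)), 2) = Pow(Add(10, 5), 2) = Pow(15, 2) = 225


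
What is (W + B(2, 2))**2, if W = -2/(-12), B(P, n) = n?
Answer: 169/36 ≈ 4.6944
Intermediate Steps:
W = 1/6 (W = -2*(-1/12) = 1/6 ≈ 0.16667)
(W + B(2, 2))**2 = (1/6 + 2)**2 = (13/6)**2 = 169/36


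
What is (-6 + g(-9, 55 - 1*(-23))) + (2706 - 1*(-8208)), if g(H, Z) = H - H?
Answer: 10908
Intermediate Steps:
g(H, Z) = 0
(-6 + g(-9, 55 - 1*(-23))) + (2706 - 1*(-8208)) = (-6 + 0) + (2706 - 1*(-8208)) = -6 + (2706 + 8208) = -6 + 10914 = 10908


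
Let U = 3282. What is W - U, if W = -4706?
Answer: -7988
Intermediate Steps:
W - U = -4706 - 1*3282 = -4706 - 3282 = -7988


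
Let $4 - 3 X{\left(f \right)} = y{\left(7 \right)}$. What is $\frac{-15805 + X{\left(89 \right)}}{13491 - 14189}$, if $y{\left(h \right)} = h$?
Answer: $\frac{7903}{349} \approx 22.645$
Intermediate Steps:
$X{\left(f \right)} = -1$ ($X{\left(f \right)} = \frac{4}{3} - \frac{7}{3} = -1$)
$\frac{-15805 + X{\left(89 \right)}}{13491 - 14189} = \frac{-15805 - 1}{13491 - 14189} = - \frac{15806}{-698} = \left(-15806\right) \left(- \frac{1}{698}\right) = \frac{7903}{349}$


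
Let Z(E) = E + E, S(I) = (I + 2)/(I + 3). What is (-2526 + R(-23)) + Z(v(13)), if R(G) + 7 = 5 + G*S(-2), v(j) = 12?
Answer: -2504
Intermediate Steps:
S(I) = (2 + I)/(3 + I)
R(G) = -2 (R(G) = -7 + (5 + G*((2 - 2)/(3 - 2))) = -7 + (5 + G*(0/1)) = -7 + (5 + G*(1*0)) = -7 + (5 + G*0) = -7 + (5 + 0) = -7 + 5 = -2)
Z(E) = 2*E
(-2526 + R(-23)) + Z(v(13)) = (-2526 - 2) + 2*12 = -2528 + 24 = -2504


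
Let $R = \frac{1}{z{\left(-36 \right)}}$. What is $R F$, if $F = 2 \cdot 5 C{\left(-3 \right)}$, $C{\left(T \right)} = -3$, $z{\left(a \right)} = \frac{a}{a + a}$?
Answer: $-60$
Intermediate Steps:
$z{\left(a \right)} = \frac{1}{2}$ ($z{\left(a \right)} = \frac{a}{2 a} = a \frac{1}{2 a} = \frac{1}{2}$)
$F = -30$ ($F = 2 \cdot 5 \left(-3\right) = 10 \left(-3\right) = -30$)
$R = 2$ ($R = \frac{1}{\frac{1}{2}} = 2$)
$R F = 2 \left(-30\right) = -60$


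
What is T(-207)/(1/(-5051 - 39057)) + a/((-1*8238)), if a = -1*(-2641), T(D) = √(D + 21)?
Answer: -2641/8238 - 44108*I*√186 ≈ -0.32059 - 6.0155e+5*I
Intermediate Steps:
T(D) = √(21 + D)
a = 2641
T(-207)/(1/(-5051 - 39057)) + a/((-1*8238)) = √(21 - 207)/(1/(-5051 - 39057)) + 2641/((-1*8238)) = √(-186)/(1/(-44108)) + 2641/(-8238) = (I*√186)/(-1/44108) + 2641*(-1/8238) = (I*√186)*(-44108) - 2641/8238 = -44108*I*√186 - 2641/8238 = -2641/8238 - 44108*I*√186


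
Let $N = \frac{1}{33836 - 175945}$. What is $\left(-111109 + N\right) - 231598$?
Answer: $- \frac{48701749064}{142109} \approx -3.4271 \cdot 10^{5}$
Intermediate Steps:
$N = - \frac{1}{142109}$ ($N = \frac{1}{-142109} = - \frac{1}{142109} \approx -7.0369 \cdot 10^{-6}$)
$\left(-111109 + N\right) - 231598 = \left(-111109 - \frac{1}{142109}\right) - 231598 = - \frac{15789588882}{142109} - 231598 = - \frac{48701749064}{142109}$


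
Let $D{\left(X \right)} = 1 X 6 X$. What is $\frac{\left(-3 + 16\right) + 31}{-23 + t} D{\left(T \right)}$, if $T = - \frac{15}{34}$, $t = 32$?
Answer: $\frac{1650}{289} \approx 5.7093$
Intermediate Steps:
$T = - \frac{15}{34}$ ($T = \left(-15\right) \frac{1}{34} = - \frac{15}{34} \approx -0.44118$)
$D{\left(X \right)} = 6 X^{2}$ ($D{\left(X \right)} = X 6 X = 6 X X = 6 X^{2}$)
$\frac{\left(-3 + 16\right) + 31}{-23 + t} D{\left(T \right)} = \frac{\left(-3 + 16\right) + 31}{-23 + 32} \cdot 6 \left(- \frac{15}{34}\right)^{2} = \frac{13 + 31}{9} \cdot 6 \cdot \frac{225}{1156} = 44 \cdot \frac{1}{9} \cdot \frac{675}{578} = \frac{44}{9} \cdot \frac{675}{578} = \frac{1650}{289}$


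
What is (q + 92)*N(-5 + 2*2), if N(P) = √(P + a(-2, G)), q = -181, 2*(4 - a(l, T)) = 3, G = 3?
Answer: -89*√6/2 ≈ -109.00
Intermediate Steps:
a(l, T) = 5/2 (a(l, T) = 4 - ½*3 = 4 - 3/2 = 5/2)
N(P) = √(5/2 + P) (N(P) = √(P + 5/2) = √(5/2 + P))
(q + 92)*N(-5 + 2*2) = (-181 + 92)*(√(10 + 4*(-5 + 2*2))/2) = -89*√(10 + 4*(-5 + 4))/2 = -89*√(10 + 4*(-1))/2 = -89*√(10 - 4)/2 = -89*√6/2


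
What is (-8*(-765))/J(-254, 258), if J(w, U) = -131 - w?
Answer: 2040/41 ≈ 49.756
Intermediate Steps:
(-8*(-765))/J(-254, 258) = (-8*(-765))/(-131 - 1*(-254)) = 6120/(-131 + 254) = 6120/123 = 6120*(1/123) = 2040/41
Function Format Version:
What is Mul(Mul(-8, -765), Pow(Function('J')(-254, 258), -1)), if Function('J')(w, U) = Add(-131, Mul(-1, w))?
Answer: Rational(2040, 41) ≈ 49.756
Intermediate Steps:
Mul(Mul(-8, -765), Pow(Function('J')(-254, 258), -1)) = Mul(Mul(-8, -765), Pow(Add(-131, Mul(-1, -254)), -1)) = Mul(6120, Pow(Add(-131, 254), -1)) = Mul(6120, Pow(123, -1)) = Mul(6120, Rational(1, 123)) = Rational(2040, 41)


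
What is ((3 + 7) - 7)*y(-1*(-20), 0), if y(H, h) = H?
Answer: 60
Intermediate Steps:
((3 + 7) - 7)*y(-1*(-20), 0) = ((3 + 7) - 7)*(-1*(-20)) = (10 - 7)*20 = 3*20 = 60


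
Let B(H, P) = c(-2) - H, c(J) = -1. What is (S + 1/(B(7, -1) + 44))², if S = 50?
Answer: 3243601/1296 ≈ 2502.8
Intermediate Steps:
B(H, P) = -1 - H
(S + 1/(B(7, -1) + 44))² = (50 + 1/((-1 - 1*7) + 44))² = (50 + 1/((-1 - 7) + 44))² = (50 + 1/(-8 + 44))² = (50 + 1/36)² = (1801/36)² = 3243601/1296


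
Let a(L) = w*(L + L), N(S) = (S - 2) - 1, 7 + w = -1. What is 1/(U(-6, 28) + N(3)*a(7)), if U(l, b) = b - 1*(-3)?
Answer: 1/31 ≈ 0.032258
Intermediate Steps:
w = -8 (w = -7 - 1 = -8)
N(S) = -3 + S (N(S) = (-2 + S) - 1 = -3 + S)
U(l, b) = 3 + b (U(l, b) = b + 3 = 3 + b)
a(L) = -16*L (a(L) = -8*(L + L) = -16*L)
1/(U(-6, 28) + N(3)*a(7)) = 1/((3 + 28) + (-3 + 3)*(-16*7)) = 1/(31 + 0*(-112)) = 1/(31 + 0) = 1/31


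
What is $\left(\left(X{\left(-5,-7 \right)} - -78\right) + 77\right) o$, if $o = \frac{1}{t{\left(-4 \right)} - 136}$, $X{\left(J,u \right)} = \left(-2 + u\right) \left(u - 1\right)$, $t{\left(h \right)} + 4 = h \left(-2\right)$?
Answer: $- \frac{227}{132} \approx -1.7197$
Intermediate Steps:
$t{\left(h \right)} = -4 - 2 h$ ($t{\left(h \right)} = -4 + h \left(-2\right) = -4 - 2 h$)
$X{\left(J,u \right)} = \left(-1 + u\right) \left(-2 + u\right)$ ($X{\left(J,u \right)} = \left(-2 + u\right) \left(-1 + u\right) = \left(-1 + u\right) \left(-2 + u\right)$)
$o = - \frac{1}{132}$ ($o = \frac{1}{\left(-4 - -8\right) - 136} = \frac{1}{\left(-4 + 8\right) - 136} = \frac{1}{4 - 136} = \frac{1}{-132} = - \frac{1}{132} \approx -0.0075758$)
$\left(\left(X{\left(-5,-7 \right)} - -78\right) + 77\right) o = \left(\left(\left(2 + \left(-7\right)^{2} - -21\right) - -78\right) + 77\right) \left(- \frac{1}{132}\right) = \left(\left(\left(2 + 49 + 21\right) + 78\right) + 77\right) \left(- \frac{1}{132}\right) = \left(\left(72 + 78\right) + 77\right) \left(- \frac{1}{132}\right) = \left(150 + 77\right) \left(- \frac{1}{132}\right) = 227 \left(- \frac{1}{132}\right) = - \frac{227}{132}$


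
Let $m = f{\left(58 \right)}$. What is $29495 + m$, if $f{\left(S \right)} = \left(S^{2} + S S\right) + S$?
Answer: $36281$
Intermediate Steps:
$f{\left(S \right)} = S + 2 S^{2}$ ($f{\left(S \right)} = \left(S^{2} + S^{2}\right) + S = 2 S^{2} + S = S + 2 S^{2}$)
$m = 6786$ ($m = 58 \left(1 + 2 \cdot 58\right) = 58 \left(1 + 116\right) = 58 \cdot 117 = 6786$)
$29495 + m = 29495 + 6786 = 36281$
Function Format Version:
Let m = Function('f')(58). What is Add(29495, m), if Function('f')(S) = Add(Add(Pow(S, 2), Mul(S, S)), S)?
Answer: 36281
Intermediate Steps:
Function('f')(S) = Add(S, Mul(2, Pow(S, 2))) (Function('f')(S) = Add(Add(Pow(S, 2), Pow(S, 2)), S) = Add(Mul(2, Pow(S, 2)), S) = Add(S, Mul(2, Pow(S, 2))))
m = 6786 (m = Mul(58, Add(1, Mul(2, 58))) = Mul(58, Add(1, 116)) = Mul(58, 117) = 6786)
Add(29495, m) = Add(29495, 6786) = 36281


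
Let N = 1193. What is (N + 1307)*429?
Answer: 1072500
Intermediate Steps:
(N + 1307)*429 = (1193 + 1307)*429 = 2500*429 = 1072500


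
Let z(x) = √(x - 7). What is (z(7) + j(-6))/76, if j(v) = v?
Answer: -3/38 ≈ -0.078947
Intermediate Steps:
z(x) = √(-7 + x)
(z(7) + j(-6))/76 = (√(-7 + 7) - 6)/76 = (√0 - 6)/76 = (0 - 6)/76 = (1/76)*(-6) = -3/38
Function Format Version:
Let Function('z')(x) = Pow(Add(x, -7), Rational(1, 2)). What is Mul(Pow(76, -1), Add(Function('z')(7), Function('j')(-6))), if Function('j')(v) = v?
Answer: Rational(-3, 38) ≈ -0.078947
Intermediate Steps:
Function('z')(x) = Pow(Add(-7, x), Rational(1, 2))
Mul(Pow(76, -1), Add(Function('z')(7), Function('j')(-6))) = Mul(Pow(76, -1), Add(Pow(Add(-7, 7), Rational(1, 2)), -6)) = Mul(Rational(1, 76), Add(Pow(0, Rational(1, 2)), -6)) = Mul(Rational(1, 76), Add(0, -6)) = Mul(Rational(1, 76), -6) = Rational(-3, 38)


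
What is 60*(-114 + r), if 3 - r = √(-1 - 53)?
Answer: -6660 - 180*I*√6 ≈ -6660.0 - 440.91*I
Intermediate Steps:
r = 3 - 3*I*√6 (r = 3 - √(-1 - 53) = 3 - √(-54) = 3 - 3*I*√6 ≈ 3.0 - 7.3485*I)
60*(-114 + r) = 60*(-114 + (3 - 3*I*√6)) = 60*(-111 - 3*I*√6) = -6660 - 180*I*√6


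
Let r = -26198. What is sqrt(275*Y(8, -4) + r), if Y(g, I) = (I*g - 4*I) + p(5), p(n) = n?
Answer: 3*I*sqrt(3247) ≈ 170.95*I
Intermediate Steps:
Y(g, I) = 5 - 4*I + I*g (Y(g, I) = (I*g - 4*I) + 5 = (-4*I + I*g) + 5 = 5 - 4*I + I*g)
sqrt(275*Y(8, -4) + r) = sqrt(275*(5 - 4*(-4) - 4*8) - 26198) = sqrt(275*(5 + 16 - 32) - 26198) = sqrt(275*(-11) - 26198) = sqrt(-3025 - 26198) = sqrt(-29223) = 3*I*sqrt(3247)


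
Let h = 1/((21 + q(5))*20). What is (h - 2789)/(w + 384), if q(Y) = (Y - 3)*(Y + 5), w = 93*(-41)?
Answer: 2286979/2811780 ≈ 0.81336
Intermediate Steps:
w = -3813
q(Y) = (-3 + Y)*(5 + Y)
h = 1/820 (h = 1/((21 + (-15 + 5**2 + 2*5))*20) = 1/((21 + (-15 + 25 + 10))*20) = 1/((21 + 20)*20) = 1/(41*20) = 1/820 ≈ 0.0012195)
(h - 2789)/(w + 384) = (1/820 - 2789)/(-3813 + 384) = -2286979/820/(-3429) = -2286979/820*(-1/3429) = 2286979/2811780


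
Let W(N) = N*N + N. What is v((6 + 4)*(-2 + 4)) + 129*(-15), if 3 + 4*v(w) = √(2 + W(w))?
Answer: -7743/4 + √422/4 ≈ -1930.6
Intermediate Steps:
W(N) = N + N² (W(N) = N² + N = N + N²)
v(w) = -¾ + √(2 + w*(1 + w))/4
v((6 + 4)*(-2 + 4)) + 129*(-15) = (-¾ + √(2 + ((6 + 4)*(-2 + 4))*(1 + (6 + 4)*(-2 + 4)))/4) + 129*(-15) = (-¾ + √(2 + (10*2)*(1 + 10*2))/4) - 1935 = (-¾ + √(2 + 20*(1 + 20))/4) - 1935 = (-¾ + √(2 + 20*21)/4) - 1935 = (-¾ + √(2 + 420)/4) - 1935 = (-¾ + √422/4) - 1935 = -7743/4 + √422/4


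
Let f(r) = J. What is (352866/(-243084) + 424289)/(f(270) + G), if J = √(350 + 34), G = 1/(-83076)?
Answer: 714021012260430/53685562489489631 + 474544076916379861440*√6/53685562489489631 ≈ 21652.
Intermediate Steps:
G = -1/83076 ≈ -1.2037e-5
J = 8*√6 (J = √384 = 8*√6 ≈ 19.596)
f(r) = 8*√6
(352866/(-243084) + 424289)/(f(270) + G) = (352866/(-243084) + 424289)/(8*√6 - 1/83076) = (352866*(-1/243084) + 424289)/(-1/83076 + 8*√6) = (-58811/40514 + 424289)/(-1/83076 + 8*√6) = 17189585735/(40514*(-1/83076 + 8*√6))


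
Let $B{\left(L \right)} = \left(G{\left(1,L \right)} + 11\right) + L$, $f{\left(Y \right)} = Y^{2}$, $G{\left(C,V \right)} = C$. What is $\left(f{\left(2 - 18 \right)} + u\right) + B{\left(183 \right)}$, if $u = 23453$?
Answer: $23904$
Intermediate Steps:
$B{\left(L \right)} = 12 + L$ ($B{\left(L \right)} = \left(1 + 11\right) + L = 12 + L$)
$\left(f{\left(2 - 18 \right)} + u\right) + B{\left(183 \right)} = \left(\left(2 - 18\right)^{2} + 23453\right) + \left(12 + 183\right) = \left(\left(2 - 18\right)^{2} + 23453\right) + 195 = \left(\left(-16\right)^{2} + 23453\right) + 195 = \left(256 + 23453\right) + 195 = 23709 + 195 = 23904$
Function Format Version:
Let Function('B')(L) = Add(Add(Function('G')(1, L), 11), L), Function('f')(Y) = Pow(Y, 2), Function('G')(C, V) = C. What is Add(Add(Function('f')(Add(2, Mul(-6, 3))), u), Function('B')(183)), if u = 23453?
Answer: 23904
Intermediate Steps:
Function('B')(L) = Add(12, L) (Function('B')(L) = Add(Add(1, 11), L) = Add(12, L))
Add(Add(Function('f')(Add(2, Mul(-6, 3))), u), Function('B')(183)) = Add(Add(Pow(Add(2, Mul(-6, 3)), 2), 23453), Add(12, 183)) = Add(Add(Pow(Add(2, -18), 2), 23453), 195) = Add(Add(Pow(-16, 2), 23453), 195) = Add(Add(256, 23453), 195) = Add(23709, 195) = 23904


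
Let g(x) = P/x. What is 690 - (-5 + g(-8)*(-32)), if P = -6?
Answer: 719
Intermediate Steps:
g(x) = -6/x
690 - (-5 + g(-8)*(-32)) = 690 - (-5 - 6/(-8)*(-32)) = 690 - (-5 - 6*(-1/8)*(-32)) = 690 - (-5 + (3/4)*(-32)) = 690 - (-5 - 24) = 690 - 1*(-29) = 690 + 29 = 719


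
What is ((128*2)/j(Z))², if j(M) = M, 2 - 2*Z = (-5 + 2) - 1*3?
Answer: 4096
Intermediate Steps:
Z = 4 (Z = 1 - ((-5 + 2) - 1*3)/2 = 1 - (-3 - 3)/2 = 1 - ½*(-6) = 1 + 3 = 4)
((128*2)/j(Z))² = ((128*2)/4)² = (256*(¼))² = 64² = 4096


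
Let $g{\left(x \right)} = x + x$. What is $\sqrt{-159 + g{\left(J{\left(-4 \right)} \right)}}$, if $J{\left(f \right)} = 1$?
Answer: $i \sqrt{157} \approx 12.53 i$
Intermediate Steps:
$g{\left(x \right)} = 2 x$
$\sqrt{-159 + g{\left(J{\left(-4 \right)} \right)}} = \sqrt{-159 + 2 \cdot 1} = \sqrt{-159 + 2} = \sqrt{-157} = i \sqrt{157}$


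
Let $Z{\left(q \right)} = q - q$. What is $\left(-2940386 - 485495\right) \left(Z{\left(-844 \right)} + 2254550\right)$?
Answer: $-7723820008550$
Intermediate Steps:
$Z{\left(q \right)} = 0$
$\left(-2940386 - 485495\right) \left(Z{\left(-844 \right)} + 2254550\right) = \left(-2940386 - 485495\right) \left(0 + 2254550\right) = \left(-3425881\right) 2254550 = -7723820008550$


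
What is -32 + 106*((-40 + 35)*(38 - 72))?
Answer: 17988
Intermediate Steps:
-32 + 106*((-40 + 35)*(38 - 72)) = -32 + 106*(-5*(-34)) = -32 + 106*170 = -32 + 18020 = 17988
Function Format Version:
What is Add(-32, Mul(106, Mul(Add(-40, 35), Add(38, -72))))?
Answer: 17988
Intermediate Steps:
Add(-32, Mul(106, Mul(Add(-40, 35), Add(38, -72)))) = Add(-32, Mul(106, Mul(-5, -34))) = Add(-32, Mul(106, 170)) = Add(-32, 18020) = 17988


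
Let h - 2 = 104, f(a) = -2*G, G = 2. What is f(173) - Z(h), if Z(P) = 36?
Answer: -40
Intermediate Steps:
f(a) = -4 (f(a) = -2*2 = -4)
h = 106 (h = 2 + 104 = 106)
f(173) - Z(h) = -4 - 1*36 = -4 - 36 = -40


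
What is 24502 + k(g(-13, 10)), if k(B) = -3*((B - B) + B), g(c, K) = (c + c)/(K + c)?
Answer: 24476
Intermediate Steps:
g(c, K) = 2*c/(K + c) (g(c, K) = (2*c)/(K + c) = 2*c/(K + c))
k(B) = -3*B (k(B) = -3*(0 + B) = -3*B)
24502 + k(g(-13, 10)) = 24502 - 6*(-13)/(10 - 13) = 24502 - 6*(-13)/(-3) = 24502 - 6*(-13)*(-1)/3 = 24502 - 3*26/3 = 24502 - 26 = 24476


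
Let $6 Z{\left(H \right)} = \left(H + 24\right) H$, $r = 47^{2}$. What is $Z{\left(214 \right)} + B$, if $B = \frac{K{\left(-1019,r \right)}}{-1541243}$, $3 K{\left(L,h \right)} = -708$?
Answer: $\frac{39249294946}{4623729} \approx 8488.7$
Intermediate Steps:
$r = 2209$
$K{\left(L,h \right)} = -236$ ($K{\left(L,h \right)} = \frac{1}{3} \left(-708\right) = -236$)
$Z{\left(H \right)} = \frac{H \left(24 + H\right)}{6}$ ($Z{\left(H \right)} = \frac{\left(H + 24\right) H}{6} = \frac{\left(24 + H\right) H}{6} = \frac{H \left(24 + H\right)}{6}$)
$B = \frac{236}{1541243}$ ($B = - \frac{236}{-1541243} = \left(-236\right) \left(- \frac{1}{1541243}\right) = \frac{236}{1541243} \approx 0.00015312$)
$Z{\left(214 \right)} + B = \frac{1}{6} \cdot 214 \left(24 + 214\right) + \frac{236}{1541243} = \frac{1}{6} \cdot 214 \cdot 238 + \frac{236}{1541243} = \frac{25466}{3} + \frac{236}{1541243} = \frac{39249294946}{4623729}$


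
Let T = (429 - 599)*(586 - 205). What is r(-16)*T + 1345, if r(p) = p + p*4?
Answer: 5182945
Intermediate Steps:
r(p) = 5*p (r(p) = p + 4*p = 5*p)
T = -64770 (T = -170*381 = -64770)
r(-16)*T + 1345 = (5*(-16))*(-64770) + 1345 = -80*(-64770) + 1345 = 5181600 + 1345 = 5182945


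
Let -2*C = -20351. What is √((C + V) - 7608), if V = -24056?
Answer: I*√85954/2 ≈ 146.59*I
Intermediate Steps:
C = 20351/2 (C = -½*(-20351) = 20351/2 ≈ 10176.)
√((C + V) - 7608) = √((20351/2 - 24056) - 7608) = √(-27761/2 - 7608) = √(-42977/2) = I*√85954/2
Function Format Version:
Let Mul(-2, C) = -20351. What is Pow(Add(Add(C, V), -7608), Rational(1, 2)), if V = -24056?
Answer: Mul(Rational(1, 2), I, Pow(85954, Rational(1, 2))) ≈ Mul(146.59, I)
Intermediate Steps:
C = Rational(20351, 2) (C = Mul(Rational(-1, 2), -20351) = Rational(20351, 2) ≈ 10176.)
Pow(Add(Add(C, V), -7608), Rational(1, 2)) = Pow(Add(Add(Rational(20351, 2), -24056), -7608), Rational(1, 2)) = Pow(Add(Rational(-27761, 2), -7608), Rational(1, 2)) = Pow(Rational(-42977, 2), Rational(1, 2)) = Mul(Rational(1, 2), I, Pow(85954, Rational(1, 2)))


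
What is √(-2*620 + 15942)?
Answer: √14702 ≈ 121.25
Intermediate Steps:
√(-2*620 + 15942) = √(-1240 + 15942) = √14702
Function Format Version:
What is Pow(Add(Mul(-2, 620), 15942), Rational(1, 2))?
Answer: Pow(14702, Rational(1, 2)) ≈ 121.25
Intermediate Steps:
Pow(Add(Mul(-2, 620), 15942), Rational(1, 2)) = Pow(Add(-1240, 15942), Rational(1, 2)) = Pow(14702, Rational(1, 2))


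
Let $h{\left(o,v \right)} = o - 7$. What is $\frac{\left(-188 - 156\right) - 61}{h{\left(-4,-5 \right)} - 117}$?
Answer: $\frac{405}{128} \approx 3.1641$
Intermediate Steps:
$h{\left(o,v \right)} = -7 + o$ ($h{\left(o,v \right)} = o - 7 = -7 + o$)
$\frac{\left(-188 - 156\right) - 61}{h{\left(-4,-5 \right)} - 117} = \frac{\left(-188 - 156\right) - 61}{\left(-7 - 4\right) - 117} = \frac{\left(-188 - 156\right) - 61}{-11 - 117} = \frac{-344 - 61}{-128} = \left(-405\right) \left(- \frac{1}{128}\right) = \frac{405}{128}$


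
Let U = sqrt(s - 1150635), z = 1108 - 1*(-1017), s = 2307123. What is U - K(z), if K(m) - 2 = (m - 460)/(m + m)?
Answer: -2033/850 + 2*sqrt(289122) ≈ 1073.0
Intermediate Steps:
z = 2125 (z = 1108 + 1017 = 2125)
U = 2*sqrt(289122) (U = sqrt(2307123 - 1150635) = sqrt(1156488) = 2*sqrt(289122) ≈ 1075.4)
K(m) = 2 + (-460 + m)/(2*m) (K(m) = 2 + (m - 460)/(m + m) = 2 + (-460 + m)/((2*m)) = 2 + (-460 + m)*(1/(2*m)) = 2 + (-460 + m)/(2*m))
U - K(z) = 2*sqrt(289122) - (5/2 - 230/2125) = 2*sqrt(289122) - (5/2 - 230*1/2125) = 2*sqrt(289122) - (5/2 - 46/425) = 2*sqrt(289122) - 1*2033/850 = 2*sqrt(289122) - 2033/850 = -2033/850 + 2*sqrt(289122)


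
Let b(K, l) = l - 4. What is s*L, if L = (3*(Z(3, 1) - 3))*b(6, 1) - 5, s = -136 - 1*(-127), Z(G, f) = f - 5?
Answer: -522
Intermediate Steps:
b(K, l) = -4 + l
Z(G, f) = -5 + f
s = -9 (s = -136 + 127 = -9)
L = 58 (L = (3*((-5 + 1) - 3))*(-4 + 1) - 5 = (3*(-4 - 3))*(-3) - 5 = (3*(-7))*(-3) - 5 = -21*(-3) - 5 = 63 - 5 = 58)
s*L = -9*58 = -522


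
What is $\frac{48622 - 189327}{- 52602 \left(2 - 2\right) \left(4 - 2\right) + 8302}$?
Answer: $- \frac{140705}{8302} \approx -16.948$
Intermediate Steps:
$\frac{48622 - 189327}{- 52602 \left(2 - 2\right) \left(4 - 2\right) + 8302} = - \frac{140705}{- 52602 \cdot 0 \cdot 2 + 8302} = - \frac{140705}{\left(-52602\right) 0 + 8302} = - \frac{140705}{0 + 8302} = - \frac{140705}{8302}$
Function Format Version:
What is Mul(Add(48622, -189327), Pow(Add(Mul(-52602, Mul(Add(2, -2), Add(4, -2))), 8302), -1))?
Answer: Rational(-140705, 8302) ≈ -16.948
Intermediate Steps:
Mul(Add(48622, -189327), Pow(Add(Mul(-52602, Mul(Add(2, -2), Add(4, -2))), 8302), -1)) = Mul(-140705, Pow(Add(Mul(-52602, Mul(0, 2)), 8302), -1)) = Mul(-140705, Pow(Add(Mul(-52602, 0), 8302), -1)) = Mul(-140705, Pow(Add(0, 8302), -1)) = Mul(-140705, Pow(8302, -1)) = Mul(-140705, Rational(1, 8302)) = Rational(-140705, 8302)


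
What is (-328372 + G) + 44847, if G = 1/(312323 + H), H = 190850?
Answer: -142662124824/503173 ≈ -2.8353e+5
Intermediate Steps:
G = 1/503173 (G = 1/(312323 + 190850) = 1/503173 ≈ 1.9874e-6)
(-328372 + G) + 44847 = (-328372 + 1/503173) + 44847 = -165227924355/503173 + 44847 = -142662124824/503173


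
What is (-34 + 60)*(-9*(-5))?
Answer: 1170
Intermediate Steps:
(-34 + 60)*(-9*(-5)) = 26*45 = 1170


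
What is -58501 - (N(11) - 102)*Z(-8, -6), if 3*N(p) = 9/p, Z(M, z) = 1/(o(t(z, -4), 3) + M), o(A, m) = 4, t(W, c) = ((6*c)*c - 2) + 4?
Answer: -2575163/44 ≈ -58526.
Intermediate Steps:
t(W, c) = 2 + 6*c**2 (t(W, c) = (6*c**2 - 2) + 4 = (-2 + 6*c**2) + 4 = 2 + 6*c**2)
Z(M, z) = 1/(4 + M)
N(p) = 3/p (N(p) = (9/p)/3 = 3/p)
-58501 - (N(11) - 102)*Z(-8, -6) = -58501 - (3/11 - 102)/(4 - 8) = -58501 - (3*(1/11) - 102)/(-4) = -58501 - (3/11 - 102)*(-1)/4 = -58501 - (-1119)*(-1)/(11*4) = -58501 - 1*1119/44 = -58501 - 1119/44 = -2575163/44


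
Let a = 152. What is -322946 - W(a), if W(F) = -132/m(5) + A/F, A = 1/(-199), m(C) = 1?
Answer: -9764477871/30248 ≈ -3.2281e+5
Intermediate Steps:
A = -1/199 ≈ -0.0050251
W(F) = -132 - 1/(199*F) (W(F) = -132/1 - 1/(199*F) = -132*1 - 1/(199*F) = -132 - 1/(199*F))
-322946 - W(a) = -322946 - (-132 - 1/199/152) = -322946 - (-132 - 1/199*1/152) = -322946 - (-132 - 1/30248) = -322946 - 1*(-3992737/30248) = -322946 + 3992737/30248 = -9764477871/30248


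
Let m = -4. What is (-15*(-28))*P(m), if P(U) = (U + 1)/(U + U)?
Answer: 315/2 ≈ 157.50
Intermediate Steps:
P(U) = (1 + U)/(2*U) (P(U) = (1 + U)/((2*U)) = (1 + U)*(1/(2*U)) = (1 + U)/(2*U))
(-15*(-28))*P(m) = (-15*(-28))*((½)*(1 - 4)/(-4)) = 420*((½)*(-¼)*(-3)) = 420*(3/8) = 315/2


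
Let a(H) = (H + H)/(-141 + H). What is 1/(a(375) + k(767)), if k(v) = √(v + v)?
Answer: -4875/2317589 + 1521*√1534/2317589 ≈ 0.023601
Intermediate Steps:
a(H) = 2*H/(-141 + H) (a(H) = (2*H)/(-141 + H) = 2*H/(-141 + H))
k(v) = √2*√v (k(v) = √(2*v) = √2*√v)
1/(a(375) + k(767)) = 1/(2*375/(-141 + 375) + √2*√767) = 1/(2*375/234 + √1534) = 1/(2*375*(1/234) + √1534) = 1/(125/39 + √1534)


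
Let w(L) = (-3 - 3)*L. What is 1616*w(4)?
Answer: -38784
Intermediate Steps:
w(L) = -6*L
1616*w(4) = 1616*(-6*4) = 1616*(-24) = -38784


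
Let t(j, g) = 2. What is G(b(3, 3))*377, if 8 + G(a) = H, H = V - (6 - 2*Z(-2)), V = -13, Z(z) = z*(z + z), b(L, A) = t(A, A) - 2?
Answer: -4147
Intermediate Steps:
b(L, A) = 0 (b(L, A) = 2 - 2 = 0)
Z(z) = 2*z**2 (Z(z) = z*(2*z) = 2*z**2)
H = -3 (H = -13 - (6 - 4*(-2)**2) = -13 - (6 - 4*4) = -13 - (6 - 2*8) = -13 - (6 - 16) = -13 - 1*(-10) = -13 + 10 = -3)
G(a) = -11 (G(a) = -8 - 3 = -11)
G(b(3, 3))*377 = -11*377 = -4147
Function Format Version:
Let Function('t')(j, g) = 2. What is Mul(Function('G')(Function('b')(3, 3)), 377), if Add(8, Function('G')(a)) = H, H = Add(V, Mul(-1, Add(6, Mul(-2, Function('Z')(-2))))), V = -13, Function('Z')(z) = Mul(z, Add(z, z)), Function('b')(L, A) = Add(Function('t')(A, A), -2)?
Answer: -4147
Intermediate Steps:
Function('b')(L, A) = 0 (Function('b')(L, A) = Add(2, -2) = 0)
Function('Z')(z) = Mul(2, Pow(z, 2)) (Function('Z')(z) = Mul(z, Mul(2, z)) = Mul(2, Pow(z, 2)))
H = -3 (H = Add(-13, Mul(-1, Add(6, Mul(-2, Mul(2, Pow(-2, 2)))))) = Add(-13, Mul(-1, Add(6, Mul(-2, Mul(2, 4))))) = Add(-13, Mul(-1, Add(6, Mul(-2, 8)))) = Add(-13, Mul(-1, Add(6, -16))) = Add(-13, Mul(-1, -10)) = Add(-13, 10) = -3)
Function('G')(a) = -11 (Function('G')(a) = Add(-8, -3) = -11)
Mul(Function('G')(Function('b')(3, 3)), 377) = Mul(-11, 377) = -4147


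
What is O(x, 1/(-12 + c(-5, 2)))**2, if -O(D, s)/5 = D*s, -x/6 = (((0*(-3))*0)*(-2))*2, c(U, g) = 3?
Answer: 0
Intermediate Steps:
x = 0 (x = -6*((0*(-3))*0)*(-2)*2 = -6*(0*0)*(-2)*2 = -6*0*(-2)*2 = -0*2 = -6*0 = 0)
O(D, s) = -5*D*s
O(x, 1/(-12 + c(-5, 2)))**2 = (-5*0/(-12 + 3))**2 = (-5*0/(-9))**2 = (-5*0*(-1/9))**2 = 0**2 = 0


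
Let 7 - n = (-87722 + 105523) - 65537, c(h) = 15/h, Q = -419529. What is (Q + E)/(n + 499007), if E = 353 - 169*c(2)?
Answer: -840887/1093500 ≈ -0.76899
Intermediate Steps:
E = -1829/2 (E = 353 - 2535/2 = -1829/2 ≈ -914.50)
n = 47743 (n = 7 - ((-87722 + 105523) - 65537) = 7 - (17801 - 65537) = 7 - 1*(-47736) = 7 + 47736 = 47743)
(Q + E)/(n + 499007) = (-419529 - 1829/2)/(47743 + 499007) = -840887/2/546750 = -840887/2*1/546750 = -840887/1093500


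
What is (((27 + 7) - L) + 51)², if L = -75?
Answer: 25600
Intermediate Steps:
(((27 + 7) - L) + 51)² = (((27 + 7) - 1*(-75)) + 51)² = ((34 + 75) + 51)² = (109 + 51)² = 160² = 25600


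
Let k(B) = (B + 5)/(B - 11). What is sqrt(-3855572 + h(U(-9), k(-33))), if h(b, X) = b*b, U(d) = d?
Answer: I*sqrt(3855491) ≈ 1963.5*I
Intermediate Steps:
k(B) = (5 + B)/(-11 + B)
h(b, X) = b**2
sqrt(-3855572 + h(U(-9), k(-33))) = sqrt(-3855572 + (-9)**2) = sqrt(-3855572 + 81) = sqrt(-3855491) = I*sqrt(3855491)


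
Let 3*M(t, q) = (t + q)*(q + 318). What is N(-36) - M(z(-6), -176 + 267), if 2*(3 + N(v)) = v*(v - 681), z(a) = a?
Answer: 3944/3 ≈ 1314.7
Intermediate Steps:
N(v) = -3 + v*(-681 + v)/2 (N(v) = -3 + (v*(v - 681))/2 = -3 + (v*(-681 + v))/2 = -3 + v*(-681 + v)/2)
M(t, q) = (318 + q)*(q + t)/3 (M(t, q) = ((t + q)*(q + 318))/3 = ((q + t)*(318 + q))/3 = ((318 + q)*(q + t))/3 = (318 + q)*(q + t)/3)
N(-36) - M(z(-6), -176 + 267) = (-3 + (½)*(-36)² - 681/2*(-36)) - (106*(-176 + 267) + 106*(-6) + (-176 + 267)²/3 + (⅓)*(-176 + 267)*(-6)) = (-3 + (½)*1296 + 12258) - (106*91 - 636 + (⅓)*91² + (⅓)*91*(-6)) = (-3 + 648 + 12258) - (9646 - 636 + (⅓)*8281 - 182) = 12903 - (9646 - 636 + 8281/3 - 182) = 12903 - 1*34765/3 = 12903 - 34765/3 = 3944/3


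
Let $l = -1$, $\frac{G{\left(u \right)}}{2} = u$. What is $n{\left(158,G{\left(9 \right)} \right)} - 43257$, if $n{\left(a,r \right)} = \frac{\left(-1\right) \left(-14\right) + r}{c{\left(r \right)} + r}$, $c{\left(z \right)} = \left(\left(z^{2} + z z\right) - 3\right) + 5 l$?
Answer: $- \frac{14231537}{329} \approx -43257.0$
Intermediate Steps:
$G{\left(u \right)} = 2 u$
$c{\left(z \right)} = -8 + 2 z^{2}$ ($c{\left(z \right)} = \left(\left(z^{2} + z z\right) - 3\right) + 5 \left(-1\right) = \left(\left(z^{2} + z^{2}\right) - 3\right) - 5 = \left(2 z^{2} - 3\right) - 5 = \left(-3 + 2 z^{2}\right) - 5 = -8 + 2 z^{2}$)
$n{\left(a,r \right)} = \frac{14 + r}{-8 + r + 2 r^{2}}$ ($n{\left(a,r \right)} = \frac{\left(-1\right) \left(-14\right) + r}{\left(-8 + 2 r^{2}\right) + r} = \frac{14 + r}{-8 + r + 2 r^{2}}$)
$n{\left(158,G{\left(9 \right)} \right)} - 43257 = \frac{14 + 2 \cdot 9}{-8 + 2 \cdot 9 + 2 \left(2 \cdot 9\right)^{2}} - 43257 = \frac{14 + 18}{-8 + 18 + 2 \cdot 18^{2}} - 43257 = \frac{1}{-8 + 18 + 2 \cdot 324} \cdot 32 - 43257 = \frac{1}{-8 + 18 + 648} \cdot 32 - 43257 = \frac{1}{658} \cdot 32 - 43257 = \frac{16}{329} - 43257 = - \frac{14231537}{329}$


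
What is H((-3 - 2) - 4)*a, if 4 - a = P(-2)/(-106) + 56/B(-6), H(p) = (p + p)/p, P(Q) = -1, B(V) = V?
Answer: 4237/159 ≈ 26.648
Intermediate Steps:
H(p) = 2 (H(p) = (2*p)/p = 2)
a = 4237/318 (a = 4 - (-1/(-106) + 56/(-6)) = 4 - (-1*(-1/106) + 56*(-1/6)) = 4 - (1/106 - 28/3) = 4 - 1*(-2965/318) = 4 + 2965/318 = 4237/318 ≈ 13.324)
H((-3 - 2) - 4)*a = 2*(4237/318) = 4237/159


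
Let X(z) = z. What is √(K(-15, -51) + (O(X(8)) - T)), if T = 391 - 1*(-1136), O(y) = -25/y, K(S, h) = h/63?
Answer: I*√10802274/84 ≈ 39.127*I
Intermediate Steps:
K(S, h) = h/63 (K(S, h) = h*(1/63) = h/63)
T = 1527 (T = 391 + 1136 = 1527)
√(K(-15, -51) + (O(X(8)) - T)) = √((1/63)*(-51) + (-25/8 - 1*1527)) = √(-17/21 + (-25*⅛ - 1527)) = √(-17/21 + (-25/8 - 1527)) = √(-17/21 - 12241/8) = √(-257197/168) = I*√10802274/84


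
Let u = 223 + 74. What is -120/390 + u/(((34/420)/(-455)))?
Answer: -368918618/221 ≈ -1.6693e+6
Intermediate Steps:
u = 297
-120/390 + u/(((34/420)/(-455))) = -120/390 + 297/(((34/420)/(-455))) = -120*1/390 + 297/(((34*(1/420))*(-1/455))) = -4/13 + 297/(((17/210)*(-1/455))) = -4/13 + 297/(-17/95550) = -4/13 + 297*(-95550/17) = -4/13 - 28378350/17 = -368918618/221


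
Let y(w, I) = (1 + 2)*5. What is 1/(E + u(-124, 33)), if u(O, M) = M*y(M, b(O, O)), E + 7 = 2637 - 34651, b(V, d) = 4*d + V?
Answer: -1/31526 ≈ -3.1720e-5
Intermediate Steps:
b(V, d) = V + 4*d
y(w, I) = 15 (y(w, I) = 3*5 = 15)
E = -32021 (E = -7 + (2637 - 34651) = -7 - 32014 = -32021)
u(O, M) = 15*M (u(O, M) = M*15 = 15*M)
1/(E + u(-124, 33)) = 1/(-32021 + 15*33) = 1/(-32021 + 495) = 1/(-31526) = -1/31526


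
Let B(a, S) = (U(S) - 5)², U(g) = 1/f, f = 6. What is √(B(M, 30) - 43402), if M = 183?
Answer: I*√1561631/6 ≈ 208.28*I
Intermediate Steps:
U(g) = ⅙ (U(g) = 1/6 = ⅙)
B(a, S) = 841/36 (B(a, S) = (⅙ - 5)² = (-29/6)² = 841/36)
√(B(M, 30) - 43402) = √(841/36 - 43402) = √(-1561631/36) = I*√1561631/6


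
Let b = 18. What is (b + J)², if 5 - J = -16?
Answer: 1521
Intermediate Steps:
J = 21 (J = 5 - 1*(-16) = 5 + 16 = 21)
(b + J)² = (18 + 21)² = 39² = 1521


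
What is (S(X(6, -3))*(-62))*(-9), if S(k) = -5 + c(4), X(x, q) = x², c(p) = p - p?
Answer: -2790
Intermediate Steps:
c(p) = 0
S(k) = -5 (S(k) = -5 + 0 = -5)
(S(X(6, -3))*(-62))*(-9) = -5*(-62)*(-9) = 310*(-9) = -2790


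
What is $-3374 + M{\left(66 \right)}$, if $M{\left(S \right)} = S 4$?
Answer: $-3110$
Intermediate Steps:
$M{\left(S \right)} = 4 S$
$-3374 + M{\left(66 \right)} = -3374 + 4 \cdot 66 = -3374 + 264 = -3110$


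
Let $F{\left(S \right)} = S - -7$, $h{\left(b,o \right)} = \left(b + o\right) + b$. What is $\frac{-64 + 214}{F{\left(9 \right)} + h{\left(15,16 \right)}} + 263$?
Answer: $\frac{8228}{31} \approx 265.42$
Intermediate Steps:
$h{\left(b,o \right)} = o + 2 b$
$F{\left(S \right)} = 7 + S$ ($F{\left(S \right)} = S + 7 = 7 + S$)
$\frac{-64 + 214}{F{\left(9 \right)} + h{\left(15,16 \right)}} + 263 = \frac{-64 + 214}{\left(7 + 9\right) + \left(16 + 2 \cdot 15\right)} + 263 = \frac{150}{16 + \left(16 + 30\right)} + 263 = \frac{150}{16 + 46} + 263 = \frac{150}{62} + 263 = 150 \cdot \frac{1}{62} + 263 = \frac{75}{31} + 263 = \frac{8228}{31}$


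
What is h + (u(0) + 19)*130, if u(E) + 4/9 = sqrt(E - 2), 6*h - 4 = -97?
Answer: 43141/18 + 130*I*sqrt(2) ≈ 2396.7 + 183.85*I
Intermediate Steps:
h = -31/2 (h = 2/3 + (1/6)*(-97) = 2/3 - 97/6 = -31/2 ≈ -15.500)
u(E) = -4/9 + sqrt(-2 + E) (u(E) = -4/9 + sqrt(E - 2) = -4/9 + sqrt(-2 + E))
h + (u(0) + 19)*130 = -31/2 + ((-4/9 + sqrt(-2 + 0)) + 19)*130 = -31/2 + ((-4/9 + sqrt(-2)) + 19)*130 = -31/2 + ((-4/9 + I*sqrt(2)) + 19)*130 = -31/2 + (167/9 + I*sqrt(2))*130 = -31/2 + (21710/9 + 130*I*sqrt(2)) = 43141/18 + 130*I*sqrt(2)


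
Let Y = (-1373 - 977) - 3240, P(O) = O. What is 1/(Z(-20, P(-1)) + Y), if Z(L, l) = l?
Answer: -1/5591 ≈ -0.00017886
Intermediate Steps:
Y = -5590 (Y = -2350 - 3240 = -5590)
1/(Z(-20, P(-1)) + Y) = 1/(-1 - 5590) = 1/(-5591) = -1/5591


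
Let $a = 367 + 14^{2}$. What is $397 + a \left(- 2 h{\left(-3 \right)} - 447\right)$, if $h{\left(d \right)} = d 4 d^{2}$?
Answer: $-129656$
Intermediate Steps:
$a = 563$ ($a = 367 + 196 = 563$)
$h{\left(d \right)} = 4 d^{3}$ ($h{\left(d \right)} = 4 d d^{2} = 4 d^{3}$)
$397 + a \left(- 2 h{\left(-3 \right)} - 447\right) = 397 + 563 \left(- 2 \cdot 4 \left(-3\right)^{3} - 447\right) = 397 + 563 \left(- 2 \cdot 4 \left(-27\right) - 447\right) = 397 + 563 \left(\left(-2\right) \left(-108\right) - 447\right) = 397 + 563 \left(216 - 447\right) = 397 + 563 \left(-231\right) = 397 - 130053 = -129656$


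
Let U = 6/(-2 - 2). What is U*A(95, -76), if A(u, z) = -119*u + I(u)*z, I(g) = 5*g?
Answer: 142215/2 ≈ 71108.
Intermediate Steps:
A(u, z) = -119*u + 5*u*z (A(u, z) = -119*u + (5*u)*z = -119*u + 5*u*z)
U = -3/2 (U = 6/(-4) = -1/4*6 = -3/2 ≈ -1.5000)
U*A(95, -76) = -285*(-119 + 5*(-76))/2 = -285*(-119 - 380)/2 = -285*(-499)/2 = -3/2*(-47405) = 142215/2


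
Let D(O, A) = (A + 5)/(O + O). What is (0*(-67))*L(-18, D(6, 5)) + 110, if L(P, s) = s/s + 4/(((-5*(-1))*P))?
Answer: 110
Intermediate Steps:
D(O, A) = (5 + A)/(2*O) (D(O, A) = (5 + A)/((2*O)) = (5 + A)*(1/(2*O)) = (5 + A)/(2*O))
L(P, s) = 1 + 4/(5*P) (L(P, s) = 1 + 4/((5*P)) = 1 + 4*(1/(5*P)) = 1 + 4/(5*P))
(0*(-67))*L(-18, D(6, 5)) + 110 = (0*(-67))*((⅘ - 18)/(-18)) + 110 = 0*(-1/18*(-86/5)) + 110 = 0*(43/45) + 110 = 0 + 110 = 110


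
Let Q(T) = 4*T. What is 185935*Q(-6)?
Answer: -4462440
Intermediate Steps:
185935*Q(-6) = 185935*(4*(-6)) = 185935*(-24) = -4462440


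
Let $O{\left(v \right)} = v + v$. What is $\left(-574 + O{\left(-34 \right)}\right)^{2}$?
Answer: $412164$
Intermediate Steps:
$O{\left(v \right)} = 2 v$
$\left(-574 + O{\left(-34 \right)}\right)^{2} = \left(-574 + 2 \left(-34\right)\right)^{2} = \left(-574 - 68\right)^{2} = \left(-642\right)^{2} = 412164$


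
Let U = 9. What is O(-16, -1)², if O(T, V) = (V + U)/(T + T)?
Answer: 1/16 ≈ 0.062500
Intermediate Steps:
O(T, V) = (9 + V)/(2*T) (O(T, V) = (V + 9)/(T + T) = (9 + V)/((2*T)) = (9 + V)*(1/(2*T)) = (9 + V)/(2*T))
O(-16, -1)² = ((½)*(9 - 1)/(-16))² = ((½)*(-1/16)*8)² = (-¼)² = 1/16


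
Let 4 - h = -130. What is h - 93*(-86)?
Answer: 8132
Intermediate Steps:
h = 134 (h = 4 - 1*(-130) = 4 + 130 = 134)
h - 93*(-86) = 134 - 93*(-86) = 134 + 7998 = 8132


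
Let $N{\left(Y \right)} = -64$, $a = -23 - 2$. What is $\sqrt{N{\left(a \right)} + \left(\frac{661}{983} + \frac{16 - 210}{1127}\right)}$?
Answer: $\frac{i \sqrt{1590488413611}}{158263} \approx 7.9687 i$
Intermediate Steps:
$a = -25$ ($a = -23 - 2 = -25$)
$\sqrt{N{\left(a \right)} + \left(\frac{661}{983} + \frac{16 - 210}{1127}\right)} = \sqrt{-64 + \left(\frac{661}{983} + \frac{16 - 210}{1127}\right)} = \sqrt{-64 + \left(661 \cdot \frac{1}{983} + \left(16 - 210\right) \frac{1}{1127}\right)} = \sqrt{-64 + \left(\frac{661}{983} - \frac{194}{1127}\right)} = \sqrt{-64 + \frac{554245}{1107841}} = \sqrt{- \frac{70347579}{1107841}} = \frac{i \sqrt{1590488413611}}{158263}$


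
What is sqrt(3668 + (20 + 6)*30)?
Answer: 4*sqrt(278) ≈ 66.693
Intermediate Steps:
sqrt(3668 + (20 + 6)*30) = sqrt(3668 + 26*30) = sqrt(3668 + 780) = sqrt(4448) = 4*sqrt(278)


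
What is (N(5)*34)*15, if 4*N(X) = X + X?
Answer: 1275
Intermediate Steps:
N(X) = X/2 (N(X) = (X + X)/4 = (2*X)/4 = X/2)
(N(5)*34)*15 = (((½)*5)*34)*15 = ((5/2)*34)*15 = 85*15 = 1275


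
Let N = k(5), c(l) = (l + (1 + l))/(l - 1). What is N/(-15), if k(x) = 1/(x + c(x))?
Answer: -4/465 ≈ -0.0086021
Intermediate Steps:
c(l) = (1 + 2*l)/(-1 + l)
k(x) = 1/(x + (1 + 2*x)/(-1 + x))
N = 4/31 (N = (-1 + 5)/(1 + 5 + 5²) = 4/(1 + 5 + 25) = 4/31 ≈ 0.12903)
N/(-15) = (4/31)/(-15) = (4/31)*(-1/15) = -4/465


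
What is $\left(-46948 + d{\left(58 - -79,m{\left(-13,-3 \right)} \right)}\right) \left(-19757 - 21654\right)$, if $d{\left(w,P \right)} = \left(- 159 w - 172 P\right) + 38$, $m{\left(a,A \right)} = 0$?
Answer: $2844645823$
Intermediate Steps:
$d{\left(w,P \right)} = 38 - 172 P - 159 w$ ($d{\left(w,P \right)} = \left(- 172 P - 159 w\right) + 38 = 38 - 172 P - 159 w$)
$\left(-46948 + d{\left(58 - -79,m{\left(-13,-3 \right)} \right)}\right) \left(-19757 - 21654\right) = \left(-46948 - \left(-38 + 159 \left(58 - -79\right)\right)\right) \left(-19757 - 21654\right) = \left(-46948 + \left(38 + 0 - 159 \left(58 + 79\right)\right)\right) \left(-41411\right) = \left(-46948 + \left(38 + 0 - 21783\right)\right) \left(-41411\right) = \left(-46948 - 21745\right) \left(-41411\right) = \left(-68693\right) \left(-41411\right) = 2844645823$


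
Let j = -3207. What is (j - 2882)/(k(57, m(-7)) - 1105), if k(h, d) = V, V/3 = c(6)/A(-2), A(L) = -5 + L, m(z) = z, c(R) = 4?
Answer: 42623/7747 ≈ 5.5019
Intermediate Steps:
V = -12/7 (V = 3*(4/(-5 - 2)) = 3*(4/(-7)) = 3*(4*(-1/7)) = 3*(-4/7) = -12/7 ≈ -1.7143)
k(h, d) = -12/7
(j - 2882)/(k(57, m(-7)) - 1105) = (-3207 - 2882)/(-12/7 - 1105) = -6089/(-7747/7) = -6089*(-7/7747) = 42623/7747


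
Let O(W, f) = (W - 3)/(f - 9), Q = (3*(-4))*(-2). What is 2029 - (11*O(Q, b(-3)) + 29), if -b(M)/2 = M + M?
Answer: 1923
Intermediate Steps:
b(M) = -4*M (b(M) = -2*(M + M) = -4*M)
Q = 24 (Q = -12*(-2) = 24)
O(W, f) = (-3 + W)/(-9 + f)
2029 - (11*O(Q, b(-3)) + 29) = 2029 - (11*((-3 + 24)/(-9 - 4*(-3))) + 29) = 2029 - (11*(21/(-9 + 12)) + 29) = 2029 - (11*(21/3) + 29) = 2029 - (11*((1/3)*21) + 29) = 2029 - (11*7 + 29) = 2029 - (77 + 29) = 2029 - 1*106 = 2029 - 106 = 1923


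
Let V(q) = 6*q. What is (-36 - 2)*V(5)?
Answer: -1140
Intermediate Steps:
(-36 - 2)*V(5) = (-36 - 2)*(6*5) = -38*30 = -1140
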